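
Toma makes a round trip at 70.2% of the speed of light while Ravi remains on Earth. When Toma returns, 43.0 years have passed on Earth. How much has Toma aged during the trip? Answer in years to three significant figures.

β = 0.702; γ = 1/√(1 − 0.702²) = 1/√0.5072 = 1.404
Toma's clock measures proper time along the trip: τ = Δt/γ = 43.0/1.404 years.

τ = 30.6 years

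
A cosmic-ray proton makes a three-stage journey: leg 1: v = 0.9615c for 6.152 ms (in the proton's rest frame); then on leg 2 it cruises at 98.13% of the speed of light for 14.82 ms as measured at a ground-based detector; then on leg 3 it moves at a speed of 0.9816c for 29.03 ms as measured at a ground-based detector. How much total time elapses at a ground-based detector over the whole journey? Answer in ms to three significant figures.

Leg 1: γ = 1/√(1 − 0.9615²) = 1/√0.07552 = 3.639; Δt_1 = 3.639 × 6.152 = 22.39 ms.
Leg 2: 14.82 ms is already measured at a ground-based detector.
Leg 3: 29.03 ms is already measured at a ground-based detector.
Total: 22.39 + 14.82 + 29.03 ms.

Δt = 66.2 ms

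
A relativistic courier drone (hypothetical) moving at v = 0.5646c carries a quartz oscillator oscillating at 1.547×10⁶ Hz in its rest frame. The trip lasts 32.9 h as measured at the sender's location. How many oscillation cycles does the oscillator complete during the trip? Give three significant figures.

γ = 1/√(1 − 0.5646²) = 1/√0.6812 = 1.212
The oscillator's own cycle count is N = f × τ where τ is the proper time aboard the drone. τ = Δt/γ = 32.9/1.212 = 27.15 h = 9.776×10⁴ s.
N = 1.547×10⁶ × 9.776×10⁴ = 1.512×10¹¹.

N = 1.51×10¹¹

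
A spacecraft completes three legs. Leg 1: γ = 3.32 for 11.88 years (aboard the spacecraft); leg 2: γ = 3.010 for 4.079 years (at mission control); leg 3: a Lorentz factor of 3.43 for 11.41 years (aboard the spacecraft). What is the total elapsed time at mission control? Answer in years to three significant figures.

Leg 1: γ = 3.32; Δt_1 = 3.320 × 11.88 = 39.44 years.
Leg 2: 4.079 years is already measured at mission control.
Leg 3: γ = 3.43; Δt_3 = 3.430 × 11.41 = 39.14 years.
Total: 39.44 + 4.079 + 39.14 years.

Δt = 82.7 years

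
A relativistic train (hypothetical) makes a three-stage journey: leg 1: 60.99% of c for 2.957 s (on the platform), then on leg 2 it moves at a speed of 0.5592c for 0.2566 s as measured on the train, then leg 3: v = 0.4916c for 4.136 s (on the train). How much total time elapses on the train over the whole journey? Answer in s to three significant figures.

τ = 6.74 s

Leg 1: β = 0.6099; γ = 1/√(1 − 0.6099²) = 1/√0.6280 = 1.262; τ_1 = 2.957/1.262 = 2.343 s.
Leg 2: 0.2566 s is already measured on the train.
Leg 3: 4.136 s is already measured on the train.
Total: 2.343 + 0.2566 + 4.136 s.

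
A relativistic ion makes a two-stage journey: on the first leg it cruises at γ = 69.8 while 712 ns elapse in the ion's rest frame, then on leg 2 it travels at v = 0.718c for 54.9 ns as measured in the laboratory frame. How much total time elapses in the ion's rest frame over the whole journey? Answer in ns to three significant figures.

Leg 1: 712 ns is already measured in the ion's rest frame.
Leg 2: γ = 1/√(1 − 0.718²) = 1/√0.4845 = 1.437; τ_2 = 54.9/1.437 = 38.21 ns.
Total: 712.0 + 38.21 ns.

τ = 750 ns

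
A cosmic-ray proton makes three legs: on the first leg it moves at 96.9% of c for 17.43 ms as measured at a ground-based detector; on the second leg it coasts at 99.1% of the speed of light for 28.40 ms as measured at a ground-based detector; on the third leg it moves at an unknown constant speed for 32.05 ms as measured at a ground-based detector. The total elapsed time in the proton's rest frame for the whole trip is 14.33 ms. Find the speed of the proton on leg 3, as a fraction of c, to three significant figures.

β = 0.981

Leg 1: β = 0.969; γ = 1/√(1 − 0.969²) = 1/√0.06104 = 4.048; τ_1 = 17.43/4.048 = 4.306 ms.
Leg 2: β = 0.991; γ = 1/√(1 − 0.991²) = 1/√0.01792 = 7.470; τ_2 = 28.40/7.470 = 3.802 ms.
Leg 3: speed unknown; τ_3 = 32.05/γ_3.
Total proper time: 4.306 + 3.802 + τ_3 = 14.33, so τ_3 = 14.33 − 8.108 = 6.222 ms.
γ_3 = 32.05/6.222 = 5.151; β = √(1 − 1/γ²) = √0.9623.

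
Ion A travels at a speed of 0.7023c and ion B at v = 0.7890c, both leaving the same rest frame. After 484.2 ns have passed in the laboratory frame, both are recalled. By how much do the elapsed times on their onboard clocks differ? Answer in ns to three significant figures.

|τ_A − τ_B| = 47.2 ns

A: γ = 1/√(1 − 0.7023²) = 1/√0.5068 = 1.405; τ_A = 484.2/1.405 = 344.7 ns.
B: γ = 1/√(1 − 0.7890²) = 1/√0.3775 = 1.628; τ_B = 484.2/1.628 = 297.5 ns.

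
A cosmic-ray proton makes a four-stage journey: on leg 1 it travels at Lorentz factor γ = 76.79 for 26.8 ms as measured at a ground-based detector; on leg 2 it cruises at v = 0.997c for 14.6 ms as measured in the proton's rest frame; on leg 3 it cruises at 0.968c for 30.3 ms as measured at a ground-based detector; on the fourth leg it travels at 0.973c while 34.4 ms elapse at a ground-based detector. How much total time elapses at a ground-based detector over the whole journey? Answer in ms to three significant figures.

Δt = 280 ms

Leg 1: 26.8 ms is already measured at a ground-based detector.
Leg 2: γ = 1/√(1 − 0.997²) = 1/√0.005991 = 12.92; Δt_2 = 12.92 × 14.6 = 188.6 ms.
Leg 3: 30.3 ms is already measured at a ground-based detector.
Leg 4: 34.4 ms is already measured at a ground-based detector.
Total: 26.80 + 188.6 + 30.30 + 34.40 ms.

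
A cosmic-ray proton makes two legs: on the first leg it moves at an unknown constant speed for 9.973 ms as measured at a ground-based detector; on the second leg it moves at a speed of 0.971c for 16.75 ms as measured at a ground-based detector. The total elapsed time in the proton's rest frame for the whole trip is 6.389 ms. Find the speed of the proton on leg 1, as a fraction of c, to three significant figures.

Leg 1: speed unknown; τ_1 = 9.973/γ_1.
Leg 2: γ = 1/√(1 − 0.971²) = 1/√0.05716 = 4.183; τ_2 = 16.75/4.183 = 4.005 ms.
Total proper time: τ_1 + 4.005 = 6.389, so τ_1 = 6.389 − 4.005 = 2.384 ms.
γ_1 = 9.973/2.384 = 4.183; β = √(1 − 1/γ²) = √0.9428.

β = 0.971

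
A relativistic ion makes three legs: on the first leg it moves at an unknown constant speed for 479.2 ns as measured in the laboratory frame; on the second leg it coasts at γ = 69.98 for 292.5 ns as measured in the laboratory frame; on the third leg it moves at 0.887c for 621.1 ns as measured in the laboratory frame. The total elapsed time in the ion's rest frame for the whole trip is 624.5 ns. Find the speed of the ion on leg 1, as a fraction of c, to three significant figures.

β = 0.718

Leg 1: speed unknown; τ_1 = 479.2/γ_1.
Leg 2: γ = 69.98; τ_2 = 292.5/69.98 = 4.180 ns.
Leg 3: γ = 1/√(1 − 0.887²) = 1/√0.2132 = 2.166; τ_3 = 621.1/2.166 = 286.8 ns.
Total proper time: τ_1 + 4.180 + 286.8 = 624.5, so τ_1 = 624.5 − 291.0 = 333.5 ns.
γ_1 = 479.2/333.5 = 1.437; β = √(1 − 1/γ²) = √0.5156.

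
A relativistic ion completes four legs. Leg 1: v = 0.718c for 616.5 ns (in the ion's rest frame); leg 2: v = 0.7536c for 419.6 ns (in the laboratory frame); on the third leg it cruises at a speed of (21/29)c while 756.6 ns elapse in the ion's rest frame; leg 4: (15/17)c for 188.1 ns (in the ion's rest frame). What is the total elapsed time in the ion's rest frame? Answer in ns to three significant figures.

Leg 1: 616.5 ns is already measured in the ion's rest frame.
Leg 2: γ = 1/√(1 − 0.7536²) = 1/√0.4321 = 1.521; τ_2 = 419.6/1.521 = 275.8 ns.
Leg 3: 756.6 ns is already measured in the ion's rest frame.
Leg 4: 188.1 ns is already measured in the ion's rest frame.
Total: 616.5 + 275.8 + 756.6 + 188.1 ns.

τ = 1840 ns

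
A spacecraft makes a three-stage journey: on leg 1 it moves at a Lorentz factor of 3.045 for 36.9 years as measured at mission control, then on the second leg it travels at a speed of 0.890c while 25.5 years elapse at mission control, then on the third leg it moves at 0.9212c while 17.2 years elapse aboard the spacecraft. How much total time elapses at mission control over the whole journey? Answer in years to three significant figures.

Leg 1: 36.9 years is already measured at mission control.
Leg 2: 25.5 years is already measured at mission control.
Leg 3: γ = 1/√(1 − 0.9212²) = 1/√0.1514 = 2.570; Δt_3 = 2.570 × 17.2 = 44.21 years.
Total: 36.90 + 25.50 + 44.21 years.

Δt = 107 years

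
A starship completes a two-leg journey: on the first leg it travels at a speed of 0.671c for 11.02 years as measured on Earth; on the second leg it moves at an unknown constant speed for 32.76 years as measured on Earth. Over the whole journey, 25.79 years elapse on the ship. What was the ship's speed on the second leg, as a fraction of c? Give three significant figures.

Leg 1: γ = 1/√(1 − 0.671²) = 1/√0.5498 = 1.349; τ_1 = 11.02/1.349 = 8.171 years.
Leg 2: speed unknown; τ_2 = 32.76/γ_2.
Total proper time: 8.171 + τ_2 = 25.79, so τ_2 = 25.79 − 8.171 = 17.62 years.
γ_2 = 32.76/17.62 = 1.859; β = √(1 − 1/γ²) = √0.7107.

β = 0.843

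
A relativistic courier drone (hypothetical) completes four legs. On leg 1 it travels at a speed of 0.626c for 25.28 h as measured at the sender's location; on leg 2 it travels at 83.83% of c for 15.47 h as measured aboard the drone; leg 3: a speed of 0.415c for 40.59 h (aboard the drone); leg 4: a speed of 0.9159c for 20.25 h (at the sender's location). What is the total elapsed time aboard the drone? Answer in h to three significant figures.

τ = 83.9 h

Leg 1: γ = 1/√(1 − 0.626²) = 1/√0.6081 = 1.282; τ_1 = 25.28/1.282 = 19.71 h.
Leg 2: 15.47 h is already measured aboard the drone.
Leg 3: 40.59 h is already measured aboard the drone.
Leg 4: γ = 1/√(1 − 0.9159²) = 1/√0.1611 = 2.491; τ_4 = 20.25/2.491 = 8.128 h.
Total: 19.71 + 15.47 + 40.59 + 8.128 h.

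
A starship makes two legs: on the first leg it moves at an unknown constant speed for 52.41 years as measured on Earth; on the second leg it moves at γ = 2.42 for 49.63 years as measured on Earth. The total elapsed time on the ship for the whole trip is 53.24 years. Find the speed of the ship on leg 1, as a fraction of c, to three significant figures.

β = 0.781

Leg 1: speed unknown; τ_1 = 52.41/γ_1.
Leg 2: γ = 2.42; τ_2 = 49.63/2.420 = 20.51 years.
Total proper time: τ_1 + 20.51 = 53.24, so τ_1 = 53.24 − 20.51 = 32.73 years.
γ_1 = 52.41/32.73 = 1.601; β = √(1 − 1/γ²) = √0.6100.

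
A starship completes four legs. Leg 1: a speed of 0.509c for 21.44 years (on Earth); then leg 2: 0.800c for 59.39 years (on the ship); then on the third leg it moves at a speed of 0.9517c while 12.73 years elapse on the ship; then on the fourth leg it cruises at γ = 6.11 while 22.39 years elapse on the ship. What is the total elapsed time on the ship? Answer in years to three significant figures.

τ = 113 years

Leg 1: γ = 1/√(1 − 0.509²) = 1/√0.7409 = 1.162; τ_1 = 21.44/1.162 = 18.45 years.
Leg 2: 59.39 years is already measured on the ship.
Leg 3: 12.73 years is already measured on the ship.
Leg 4: 22.39 years is already measured on the ship.
Total: 18.45 + 59.39 + 12.73 + 22.39 years.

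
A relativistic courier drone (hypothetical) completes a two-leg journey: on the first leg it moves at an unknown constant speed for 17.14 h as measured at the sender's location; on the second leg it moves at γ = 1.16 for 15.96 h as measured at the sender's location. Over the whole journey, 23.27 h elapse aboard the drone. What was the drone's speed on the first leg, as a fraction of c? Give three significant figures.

Leg 1: speed unknown; τ_1 = 17.14/γ_1.
Leg 2: γ = 1.16; τ_2 = 15.96/1.160 = 13.76 h.
Total proper time: τ_1 + 13.76 = 23.27, so τ_1 = 23.27 − 13.76 = 9.511 h.
γ_1 = 17.14/9.511 = 1.802; β = √(1 − 1/γ²) = √0.6921.

β = 0.832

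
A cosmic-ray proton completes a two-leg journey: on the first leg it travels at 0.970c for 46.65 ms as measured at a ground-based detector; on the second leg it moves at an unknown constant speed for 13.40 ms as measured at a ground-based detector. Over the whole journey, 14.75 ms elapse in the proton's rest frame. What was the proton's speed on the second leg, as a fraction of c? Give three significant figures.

β = 0.967

Leg 1: γ = 1/√(1 − 0.970²) = 1/√0.05910 = 4.113; τ_1 = 46.65/4.113 = 11.34 ms.
Leg 2: speed unknown; τ_2 = 13.40/γ_2.
Total proper time: 11.34 + τ_2 = 14.75, so τ_2 = 14.75 − 11.34 = 3.409 ms.
γ_2 = 13.40/3.409 = 3.931; β = √(1 − 1/γ²) = √0.9353.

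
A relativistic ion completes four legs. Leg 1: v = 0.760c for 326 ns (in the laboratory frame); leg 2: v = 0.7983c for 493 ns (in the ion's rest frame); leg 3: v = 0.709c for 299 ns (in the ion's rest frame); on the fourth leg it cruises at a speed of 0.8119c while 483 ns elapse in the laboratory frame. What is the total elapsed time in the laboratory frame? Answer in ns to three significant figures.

Δt = 2050 ns

Leg 1: 326 ns is already measured in the laboratory frame.
Leg 2: γ = 1/√(1 − 0.7983²) = 1/√0.3627 = 1.660; Δt_2 = 1.660 × 493 = 818.6 ns.
Leg 3: γ = 1/√(1 − 0.709²) = 1/√0.4973 = 1.418; Δt_3 = 1.418 × 299 = 424.0 ns.
Leg 4: 483 ns is already measured in the laboratory frame.
Total: 326.0 + 818.6 + 424.0 + 483.0 ns.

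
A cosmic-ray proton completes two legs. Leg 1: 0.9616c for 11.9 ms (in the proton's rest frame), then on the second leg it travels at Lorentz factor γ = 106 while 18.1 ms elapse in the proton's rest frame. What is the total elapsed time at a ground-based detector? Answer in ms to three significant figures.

Leg 1: γ = 1/√(1 − 0.9616²) = 1/√0.07533 = 3.644; Δt_1 = 3.644 × 11.9 = 43.36 ms.
Leg 2: γ = 106; Δt_2 = 106.0 × 18.1 = 1919 ms.
Total: 43.36 + 1919 ms.

Δt = 1960 ms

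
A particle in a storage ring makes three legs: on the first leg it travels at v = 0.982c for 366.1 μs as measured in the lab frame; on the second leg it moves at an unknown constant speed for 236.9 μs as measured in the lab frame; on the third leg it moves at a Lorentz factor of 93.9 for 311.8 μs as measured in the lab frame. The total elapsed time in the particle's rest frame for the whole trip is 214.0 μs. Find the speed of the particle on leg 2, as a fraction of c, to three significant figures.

Leg 1: γ = 1/√(1 − 0.982²) = 1/√0.03568 = 5.294; τ_1 = 366.1/5.294 = 69.15 μs.
Leg 2: speed unknown; τ_2 = 236.9/γ_2.
Leg 3: γ = 93.9; τ_3 = 311.8/93.90 = 3.321 μs.
Total proper time: 69.15 + τ_2 + 3.321 = 214.0, so τ_2 = 214.0 − 72.47 = 141.5 μs.
γ_2 = 236.9/141.5 = 1.674; β = √(1 − 1/γ²) = √0.6431.

β = 0.802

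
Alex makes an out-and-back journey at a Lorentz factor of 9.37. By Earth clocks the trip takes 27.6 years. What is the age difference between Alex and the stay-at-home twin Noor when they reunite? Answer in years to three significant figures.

Δt − τ = 24.7 years

γ = 9.37
Alex's elapsed proper time: τ = 27.6/9.370 = 2.946 years.
Age gap = Δt − τ = 27.6 − 2.946 years.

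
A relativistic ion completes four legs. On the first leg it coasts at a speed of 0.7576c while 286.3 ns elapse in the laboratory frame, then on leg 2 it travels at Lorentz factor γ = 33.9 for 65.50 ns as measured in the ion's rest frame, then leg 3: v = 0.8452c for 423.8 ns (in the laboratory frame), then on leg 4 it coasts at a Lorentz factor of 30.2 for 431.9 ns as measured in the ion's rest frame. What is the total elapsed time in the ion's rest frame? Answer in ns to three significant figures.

Leg 1: γ = 1/√(1 − 0.7576²) = 1/√0.4260 = 1.532; τ_1 = 286.3/1.532 = 186.9 ns.
Leg 2: 65.50 ns is already measured in the ion's rest frame.
Leg 3: γ = 1/√(1 − 0.8452²) = 1/√0.2856 = 1.871; τ_3 = 423.8/1.871 = 226.5 ns.
Leg 4: 431.9 ns is already measured in the ion's rest frame.
Total: 186.9 + 65.50 + 226.5 + 431.9 ns.

τ = 911 ns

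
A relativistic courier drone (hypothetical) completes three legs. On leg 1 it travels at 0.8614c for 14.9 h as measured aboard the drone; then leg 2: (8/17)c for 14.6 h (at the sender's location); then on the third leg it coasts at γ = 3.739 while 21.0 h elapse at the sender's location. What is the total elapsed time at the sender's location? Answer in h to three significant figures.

Δt = 64.9 h

Leg 1: γ = 1/√(1 − 0.8614²) = 1/√0.2580 = 1.969; Δt_1 = 1.969 × 14.9 = 29.33 h.
Leg 2: 14.6 h is already measured at the sender's location.
Leg 3: 21.0 h is already measured at the sender's location.
Total: 29.33 + 14.60 + 21.00 h.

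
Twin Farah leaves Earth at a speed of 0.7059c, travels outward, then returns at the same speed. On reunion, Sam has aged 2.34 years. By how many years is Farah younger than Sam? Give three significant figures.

γ = 1/√(1 − 0.7059²) = 1/√0.5017 = 1.412
Farah's elapsed proper time: τ = 2.34/1.412 = 1.657 years.
Age gap = Δt − τ = 2.34 − 1.657 years.

Δt − τ = 0.683 years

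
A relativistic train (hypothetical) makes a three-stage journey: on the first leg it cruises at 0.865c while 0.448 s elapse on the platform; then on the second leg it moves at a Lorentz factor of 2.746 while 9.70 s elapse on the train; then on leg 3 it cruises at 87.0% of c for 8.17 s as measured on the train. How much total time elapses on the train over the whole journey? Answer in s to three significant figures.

Leg 1: γ = 1/√(1 − 0.865²) = 1/√0.2518 = 1.993; τ_1 = 0.448/1.993 = 0.2248 s.
Leg 2: 9.70 s is already measured on the train.
Leg 3: 8.17 s is already measured on the train.
Total: 0.2248 + 9.700 + 8.170 s.

τ = 18.1 s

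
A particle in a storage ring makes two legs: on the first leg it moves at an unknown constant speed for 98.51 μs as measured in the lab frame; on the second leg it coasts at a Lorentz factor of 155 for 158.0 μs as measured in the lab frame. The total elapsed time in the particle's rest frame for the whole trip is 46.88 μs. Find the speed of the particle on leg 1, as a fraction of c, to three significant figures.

Leg 1: speed unknown; τ_1 = 98.51/γ_1.
Leg 2: γ = 155; τ_2 = 158.0/155.0 = 1.019 μs.
Total proper time: τ_1 + 1.019 = 46.88, so τ_1 = 46.88 − 1.019 = 45.86 μs.
γ_1 = 98.51/45.86 = 2.148; β = √(1 − 1/γ²) = √0.7833.

β = 0.885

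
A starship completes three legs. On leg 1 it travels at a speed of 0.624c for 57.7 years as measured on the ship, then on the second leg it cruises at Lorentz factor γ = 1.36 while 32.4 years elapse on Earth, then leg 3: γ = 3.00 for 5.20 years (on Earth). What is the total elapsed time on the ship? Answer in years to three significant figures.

Leg 1: 57.7 years is already measured on the ship.
Leg 2: γ = 1.36; τ_2 = 32.4/1.360 = 23.82 years.
Leg 3: γ = 3.00; τ_3 = 5.20/3.000 = 1.733 years.
Total: 57.70 + 23.82 + 1.733 years.

τ = 83.3 years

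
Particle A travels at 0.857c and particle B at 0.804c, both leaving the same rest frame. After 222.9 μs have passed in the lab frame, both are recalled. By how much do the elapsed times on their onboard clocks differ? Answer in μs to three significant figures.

|τ_A − τ_B| = 17.7 μs

A: γ = 1/√(1 − 0.857²) = 1/√0.2656 = 1.941; τ_A = 222.9/1.941 = 114.9 μs.
B: γ = 1/√(1 − 0.804²) = 1/√0.3536 = 1.682; τ_B = 222.9/1.682 = 132.5 μs.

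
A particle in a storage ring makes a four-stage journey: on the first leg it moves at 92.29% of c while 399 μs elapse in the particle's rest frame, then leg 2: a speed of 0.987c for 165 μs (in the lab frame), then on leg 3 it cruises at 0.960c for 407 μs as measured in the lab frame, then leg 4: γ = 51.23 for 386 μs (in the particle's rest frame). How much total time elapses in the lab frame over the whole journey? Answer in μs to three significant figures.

Leg 1: β = 0.9229; γ = 1/√(1 − 0.9229²) = 1/√0.1483 = 2.597; Δt_1 = 2.597 × 399 = 1036 μs.
Leg 2: 165 μs is already measured in the lab frame.
Leg 3: 407 μs is already measured in the lab frame.
Leg 4: γ = 51.23; Δt_4 = 51.23 × 386 = 1.977×10⁴ μs.
Total: 1036 + 165.0 + 407.0 + 1.977×10⁴ μs.

Δt = 2.14×10⁴ μs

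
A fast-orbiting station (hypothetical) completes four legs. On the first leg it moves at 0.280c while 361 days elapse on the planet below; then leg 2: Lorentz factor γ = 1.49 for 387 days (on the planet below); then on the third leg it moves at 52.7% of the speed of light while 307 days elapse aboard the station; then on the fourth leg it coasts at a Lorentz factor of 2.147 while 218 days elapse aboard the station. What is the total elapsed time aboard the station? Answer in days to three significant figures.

τ = 1130 days

Leg 1: γ = 1/√(1 − 0.280²) = 25/24 ≈ 1.042; τ_1 = 361/1.042 = 346.6 days.
Leg 2: γ = 1.49; τ_2 = 387/1.490 = 259.7 days.
Leg 3: 307 days is already measured aboard the station.
Leg 4: 218 days is already measured aboard the station.
Total: 346.6 + 259.7 + 307.0 + 218.0 days.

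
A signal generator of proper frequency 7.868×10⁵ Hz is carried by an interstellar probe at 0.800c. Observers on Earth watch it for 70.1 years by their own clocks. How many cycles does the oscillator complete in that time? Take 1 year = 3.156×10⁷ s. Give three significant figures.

γ = 1/√(1 − 0.800²) = 5/3 ≈ 1.667
During 70.1 years of lab time, the oscillator's proper time advances by τ = Δt/γ = 70.1/1.667 = 42.06 years = 1.327×10⁹ s.
N = f × τ = 7.868×10⁵ × 1.327×10⁹ = 1.044×10¹⁵.

N = 1.04×10¹⁵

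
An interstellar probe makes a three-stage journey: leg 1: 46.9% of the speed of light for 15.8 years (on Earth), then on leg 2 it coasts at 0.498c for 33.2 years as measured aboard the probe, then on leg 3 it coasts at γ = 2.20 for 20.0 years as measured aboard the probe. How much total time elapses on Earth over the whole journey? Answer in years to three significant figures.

Δt = 98.1 years

Leg 1: 15.8 years is already measured on Earth.
Leg 2: γ = 1/√(1 − 0.498²) = 1/√0.7520 = 1.153; Δt_2 = 1.153 × 33.2 = 38.29 years.
Leg 3: γ = 2.20; Δt_3 = 2.200 × 20.0 = 44.00 years.
Total: 15.80 + 38.29 + 44.00 years.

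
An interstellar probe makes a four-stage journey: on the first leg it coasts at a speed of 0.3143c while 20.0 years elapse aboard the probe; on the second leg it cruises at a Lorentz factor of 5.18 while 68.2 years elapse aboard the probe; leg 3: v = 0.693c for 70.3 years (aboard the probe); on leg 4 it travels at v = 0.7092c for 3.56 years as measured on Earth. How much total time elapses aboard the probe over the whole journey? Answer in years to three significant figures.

Leg 1: 20.0 years is already measured aboard the probe.
Leg 2: 68.2 years is already measured aboard the probe.
Leg 3: 70.3 years is already measured aboard the probe.
Leg 4: γ = 1/√(1 − 0.7092²) = 1/√0.4970 = 1.418; τ_4 = 3.56/1.418 = 2.510 years.
Total: 20.00 + 68.20 + 70.30 + 2.510 years.

τ = 161 years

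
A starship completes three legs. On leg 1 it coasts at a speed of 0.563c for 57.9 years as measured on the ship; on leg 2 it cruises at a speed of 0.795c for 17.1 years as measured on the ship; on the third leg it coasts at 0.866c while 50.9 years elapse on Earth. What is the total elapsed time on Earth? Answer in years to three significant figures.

Δt = 149 years

Leg 1: γ = 1/√(1 − 0.563²) = 1/√0.6830 = 1.210; Δt_1 = 1.210 × 57.9 = 70.06 years.
Leg 2: γ = 1/√(1 − 0.795²) = 1/√0.3680 = 1.649; Δt_2 = 1.649 × 17.1 = 28.19 years.
Leg 3: 50.9 years is already measured on Earth.
Total: 70.06 + 28.19 + 50.90 years.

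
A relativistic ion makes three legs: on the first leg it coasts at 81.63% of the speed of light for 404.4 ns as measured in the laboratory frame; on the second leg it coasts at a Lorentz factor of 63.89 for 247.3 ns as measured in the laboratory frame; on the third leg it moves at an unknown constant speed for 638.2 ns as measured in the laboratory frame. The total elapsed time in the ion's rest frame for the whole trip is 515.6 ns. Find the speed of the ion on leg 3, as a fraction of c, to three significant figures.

β = 0.900

Leg 1: β = 0.8163; γ = 1/√(1 − 0.8163²) = 1/√0.3337 = 1.731; τ_1 = 404.4/1.731 = 233.6 ns.
Leg 2: γ = 63.89; τ_2 = 247.3/63.89 = 3.871 ns.
Leg 3: speed unknown; τ_3 = 638.2/γ_3.
Total proper time: 233.6 + 3.871 + τ_3 = 515.6, so τ_3 = 515.6 − 237.5 = 278.1 ns.
γ_3 = 638.2/278.1 = 2.295; β = √(1 − 1/γ²) = √0.8101.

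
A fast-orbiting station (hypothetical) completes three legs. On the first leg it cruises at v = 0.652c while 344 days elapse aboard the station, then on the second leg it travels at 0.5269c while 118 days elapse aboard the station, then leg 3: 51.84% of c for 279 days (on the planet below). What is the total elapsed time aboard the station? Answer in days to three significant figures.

τ = 701 days

Leg 1: 344 days is already measured aboard the station.
Leg 2: 118 days is already measured aboard the station.
Leg 3: β = 0.5184; γ = 1/√(1 − 0.5184²) = 1/√0.7313 = 1.169; τ_3 = 279/1.169 = 238.6 days.
Total: 344.0 + 118.0 + 238.6 days.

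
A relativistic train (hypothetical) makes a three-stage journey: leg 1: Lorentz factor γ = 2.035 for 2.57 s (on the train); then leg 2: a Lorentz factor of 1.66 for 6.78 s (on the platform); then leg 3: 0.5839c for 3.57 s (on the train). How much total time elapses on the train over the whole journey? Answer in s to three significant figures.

Leg 1: 2.57 s is already measured on the train.
Leg 2: γ = 1.66; τ_2 = 6.78/1.660 = 4.084 s.
Leg 3: 3.57 s is already measured on the train.
Total: 2.570 + 4.084 + 3.570 s.

τ = 10.2 s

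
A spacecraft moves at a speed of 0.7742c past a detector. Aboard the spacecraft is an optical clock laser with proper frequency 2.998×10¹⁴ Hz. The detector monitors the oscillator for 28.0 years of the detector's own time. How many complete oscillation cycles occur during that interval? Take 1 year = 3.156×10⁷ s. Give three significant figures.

N = 1.68×10²³

γ = 1/√(1 − 0.7742²) = 1/√0.4006 = 1.580
During 28.0 years of lab time, the oscillator's proper time advances by τ = Δt/γ = 28.0/1.580 = 17.72 years = 5.593×10⁸ s.
N = f × τ = 2.998×10¹⁴ × 5.593×10⁸ = 1.677×10²³.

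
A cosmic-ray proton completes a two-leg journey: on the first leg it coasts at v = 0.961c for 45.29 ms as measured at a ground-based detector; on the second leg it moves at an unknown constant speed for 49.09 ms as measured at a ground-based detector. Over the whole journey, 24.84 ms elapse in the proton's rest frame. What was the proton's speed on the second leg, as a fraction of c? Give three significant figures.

β = 0.968

Leg 1: γ = 1/√(1 − 0.961²) = 1/√0.07648 = 3.616; τ_1 = 45.29/3.616 = 12.52 ms.
Leg 2: speed unknown; τ_2 = 49.09/γ_2.
Total proper time: 12.52 + τ_2 = 24.84, so τ_2 = 24.84 − 12.52 = 12.32 ms.
γ_2 = 49.09/12.32 = 3.986; β = √(1 − 1/γ²) = √0.9371.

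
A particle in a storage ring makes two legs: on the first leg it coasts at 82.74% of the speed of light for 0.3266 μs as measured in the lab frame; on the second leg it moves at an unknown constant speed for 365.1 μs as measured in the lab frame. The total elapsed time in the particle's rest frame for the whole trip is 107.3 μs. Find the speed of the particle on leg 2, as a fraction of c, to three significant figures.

Leg 1: β = 0.8274; γ = 1/√(1 − 0.8274²) = 1/√0.3154 = 1.781; τ_1 = 0.3266/1.781 = 0.1834 μs.
Leg 2: speed unknown; τ_2 = 365.1/γ_2.
Total proper time: 0.1834 + τ_2 = 107.3, so τ_2 = 107.3 − 0.1834 = 107.1 μs.
γ_2 = 365.1/107.1 = 3.408; β = √(1 − 1/γ²) = √0.9139.

β = 0.956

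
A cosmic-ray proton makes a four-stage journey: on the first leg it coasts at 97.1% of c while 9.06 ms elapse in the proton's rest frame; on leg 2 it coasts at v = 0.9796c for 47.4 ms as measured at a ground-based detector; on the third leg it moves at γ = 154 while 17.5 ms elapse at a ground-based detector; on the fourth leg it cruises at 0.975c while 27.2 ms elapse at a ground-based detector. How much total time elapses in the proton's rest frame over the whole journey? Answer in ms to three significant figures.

Leg 1: 9.06 ms is already measured in the proton's rest frame.
Leg 2: γ = 1/√(1 − 0.9796²) = 1/√0.04038 = 4.976; τ_2 = 47.4/4.976 = 9.525 ms.
Leg 3: γ = 154; τ_3 = 17.5/154.0 = 0.1136 ms.
Leg 4: γ = 1/√(1 − 0.975²) = 1/√0.04938 = 4.500; τ_4 = 27.2/4.500 = 6.044 ms.
Total: 9.060 + 9.525 + 0.1136 + 6.044 ms.

τ = 24.7 ms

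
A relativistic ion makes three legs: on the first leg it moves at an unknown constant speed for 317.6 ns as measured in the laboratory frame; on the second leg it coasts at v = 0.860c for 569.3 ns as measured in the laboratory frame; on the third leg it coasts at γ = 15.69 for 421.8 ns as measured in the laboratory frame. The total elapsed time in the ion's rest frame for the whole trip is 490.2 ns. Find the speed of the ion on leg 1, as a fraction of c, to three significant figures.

Leg 1: speed unknown; τ_1 = 317.6/γ_1.
Leg 2: γ = 1/√(1 − 0.860²) = 1/√0.2604 = 1.960; τ_2 = 569.3/1.960 = 290.5 ns.
Leg 3: γ = 15.69; τ_3 = 421.8/15.69 = 26.88 ns.
Total proper time: τ_1 + 290.5 + 26.88 = 490.2, so τ_1 = 490.2 − 317.4 = 172.8 ns.
γ_1 = 317.6/172.8 = 1.838; β = √(1 − 1/γ²) = √0.7040.

β = 0.839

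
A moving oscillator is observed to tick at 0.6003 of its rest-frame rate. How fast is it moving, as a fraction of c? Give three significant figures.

β = 0.800

Rate ratio = 1/γ, so γ = 1/0.6003 = 1.666.
β = √(1 − 1/γ²) = √(1 − 0.6003²) = √0.6396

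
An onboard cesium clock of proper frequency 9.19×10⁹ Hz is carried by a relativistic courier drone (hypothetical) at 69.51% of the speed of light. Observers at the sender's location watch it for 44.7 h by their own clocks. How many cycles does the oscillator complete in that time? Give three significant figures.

β = 0.6951; γ = 1/√(1 − 0.6951²) = 1/√0.5168 = 1.391
During 44.7 h of lab time, the oscillator's proper time advances by τ = Δt/γ = 44.7/1.391 = 32.14 h = 1.157×10⁵ s.
N = f × τ = 9.19×10⁹ × 1.157×10⁵ = 1.063×10¹⁵.

N = 1.06×10¹⁵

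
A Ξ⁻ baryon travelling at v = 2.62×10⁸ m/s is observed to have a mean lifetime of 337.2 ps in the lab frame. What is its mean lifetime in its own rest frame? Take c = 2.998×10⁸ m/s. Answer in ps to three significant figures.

β = 2.62×10⁸/2.998×10⁸ = 0.8739; γ = 1/√(1 − 0.8739²) = 2.057
The lab-frame lifetime is the dilated interval; the proper lifetime is τ₀ = Δt/γ = 337.2/2.057 ps.

τ₀ = 164 ps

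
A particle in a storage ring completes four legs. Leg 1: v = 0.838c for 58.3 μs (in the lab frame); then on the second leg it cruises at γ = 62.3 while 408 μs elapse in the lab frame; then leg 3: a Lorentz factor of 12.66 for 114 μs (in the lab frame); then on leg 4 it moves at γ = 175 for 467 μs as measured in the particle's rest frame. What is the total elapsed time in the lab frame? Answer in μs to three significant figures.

Δt = 8.23×10⁴ μs

Leg 1: 58.3 μs is already measured in the lab frame.
Leg 2: 408 μs is already measured in the lab frame.
Leg 3: 114 μs is already measured in the lab frame.
Leg 4: γ = 175; Δt_4 = 175.0 × 467 = 8.173×10⁴ μs.
Total: 58.30 + 408.0 + 114.0 + 8.173×10⁴ μs.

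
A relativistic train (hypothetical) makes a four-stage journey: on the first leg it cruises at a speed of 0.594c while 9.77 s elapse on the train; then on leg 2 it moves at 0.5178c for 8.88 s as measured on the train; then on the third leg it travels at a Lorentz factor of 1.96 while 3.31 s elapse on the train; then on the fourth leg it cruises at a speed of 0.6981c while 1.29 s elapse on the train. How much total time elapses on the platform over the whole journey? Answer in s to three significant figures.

Δt = 30.8 s

Leg 1: γ = 1/√(1 − 0.594²) = 1/√0.6472 = 1.243; Δt_1 = 1.243 × 9.77 = 12.14 s.
Leg 2: γ = 1/√(1 − 0.5178²) = 1/√0.7319 = 1.169; Δt_2 = 1.169 × 8.88 = 10.38 s.
Leg 3: γ = 1.96; Δt_3 = 1.960 × 3.31 = 6.488 s.
Leg 4: γ = 1/√(1 − 0.6981²) = 1/√0.5127 = 1.397; Δt_4 = 1.397 × 1.29 = 1.802 s.
Total: 12.14 + 10.38 + 6.488 + 1.802 s.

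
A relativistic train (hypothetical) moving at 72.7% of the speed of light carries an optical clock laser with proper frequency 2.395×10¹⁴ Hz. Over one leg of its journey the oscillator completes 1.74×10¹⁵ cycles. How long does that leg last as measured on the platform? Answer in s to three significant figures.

β = 0.727; γ = 1/√(1 − 0.727²) = 1/√0.4715 = 1.456
Proper time for N cycles: τ = N/f = 1.74×10¹⁵/(2.395×10¹⁴) = 7.265×10⁰ s = 7.265 s.
Lab-frame duration Δt = γτ = 1.456 × 7.265 = 10.58 s.

Δt = 10.6 s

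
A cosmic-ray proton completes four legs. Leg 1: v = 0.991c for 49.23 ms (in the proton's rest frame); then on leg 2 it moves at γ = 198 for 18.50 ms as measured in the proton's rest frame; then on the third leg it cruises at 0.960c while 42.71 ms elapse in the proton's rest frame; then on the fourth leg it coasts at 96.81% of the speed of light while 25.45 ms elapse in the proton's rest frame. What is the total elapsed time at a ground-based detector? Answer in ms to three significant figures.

Δt = 4280 ms

Leg 1: γ = 1/√(1 − 0.991²) = 1/√0.01792 = 7.470; Δt_1 = 7.470 × 49.23 = 367.8 ms.
Leg 2: γ = 198; Δt_2 = 198.0 × 18.50 = 3663 ms.
Leg 3: γ = 1/√(1 − 0.960²) = 25/7 ≈ 3.571; Δt_3 = 3.571 × 42.71 = 152.5 ms.
Leg 4: β = 0.9681; γ = 1/√(1 − 0.9681²) = 1/√0.06278 = 3.991; Δt_4 = 3.991 × 25.45 = 101.6 ms.
Total: 367.8 + 3663 + 152.5 + 101.6 ms.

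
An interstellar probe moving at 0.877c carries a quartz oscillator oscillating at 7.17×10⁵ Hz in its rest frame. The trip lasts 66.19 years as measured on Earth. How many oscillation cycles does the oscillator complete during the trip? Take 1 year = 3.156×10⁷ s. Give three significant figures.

N = 7.20×10¹⁴

γ = 1/√(1 − 0.877²) = 1/√0.2309 = 2.081
The oscillator's own cycle count is N = f × τ where τ is the proper time aboard the probe. τ = Δt/γ = 66.19/2.081 = 31.80 years = 1.004×10⁹ s.
N = 7.17×10⁵ × 1.004×10⁹ = 7.197×10¹⁴.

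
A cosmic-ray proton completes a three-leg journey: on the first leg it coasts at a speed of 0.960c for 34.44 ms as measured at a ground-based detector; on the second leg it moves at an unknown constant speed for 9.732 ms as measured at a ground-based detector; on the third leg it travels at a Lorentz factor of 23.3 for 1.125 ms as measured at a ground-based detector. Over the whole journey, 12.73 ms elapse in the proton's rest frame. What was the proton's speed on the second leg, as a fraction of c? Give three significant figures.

Leg 1: γ = 1/√(1 − 0.960²) = 1/√0.07840 = 3.571; τ_1 = 34.44/3.571 = 9.643 ms.
Leg 2: speed unknown; τ_2 = 9.732/γ_2.
Leg 3: γ = 23.3; τ_3 = 1.125/23.30 = 0.04828 ms.
Total proper time: 9.643 + τ_2 + 0.04828 = 12.73, so τ_2 = 12.73 − 9.691 = 3.039 ms.
γ_2 = 9.732/3.039 = 3.203; β = √(1 − 1/γ²) = √0.9025.

β = 0.950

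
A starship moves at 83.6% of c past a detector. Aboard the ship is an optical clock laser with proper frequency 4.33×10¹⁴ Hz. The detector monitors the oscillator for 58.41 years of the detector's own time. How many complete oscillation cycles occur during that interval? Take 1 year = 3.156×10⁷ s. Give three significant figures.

β = 0.836; γ = 1/√(1 − 0.836²) = 1/√0.3011 = 1.822
During 58.41 years of lab time, the oscillator's proper time advances by τ = Δt/γ = 58.41/1.822 = 32.05 years = 1.012×10⁹ s.
N = f × τ = 4.33×10¹⁴ × 1.012×10⁹ = 4.380×10²³.

N = 4.38×10²³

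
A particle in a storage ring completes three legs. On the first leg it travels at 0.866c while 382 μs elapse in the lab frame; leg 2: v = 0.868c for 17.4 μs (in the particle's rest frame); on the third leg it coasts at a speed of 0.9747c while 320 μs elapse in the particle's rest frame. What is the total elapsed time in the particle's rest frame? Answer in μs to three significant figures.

τ = 528 μs

Leg 1: γ = 1/√(1 − 0.866²) = 1/√0.2500 = 2.000; τ_1 = 382/2.000 = 191.0 μs.
Leg 2: 17.4 μs is already measured in the particle's rest frame.
Leg 3: 320 μs is already measured in the particle's rest frame.
Total: 191.0 + 17.40 + 320.0 μs.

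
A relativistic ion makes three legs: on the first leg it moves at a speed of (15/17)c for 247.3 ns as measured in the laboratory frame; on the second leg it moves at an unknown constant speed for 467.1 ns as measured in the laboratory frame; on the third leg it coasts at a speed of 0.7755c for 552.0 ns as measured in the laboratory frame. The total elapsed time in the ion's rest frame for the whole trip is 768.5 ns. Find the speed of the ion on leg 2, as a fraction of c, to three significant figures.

Leg 1: γ = 1/√(1 − (15/17)²) = 17/8 = 2.125; τ_1 = 247.3/2.125 = 116.4 ns.
Leg 2: speed unknown; τ_2 = 467.1/γ_2.
Leg 3: γ = 1/√(1 − 0.7755²) = 1/√0.3986 = 1.584; τ_3 = 552.0/1.584 = 348.5 ns.
Total proper time: 116.4 + τ_2 + 348.5 = 768.5, so τ_2 = 768.5 − 464.9 = 303.6 ns.
γ_2 = 467.1/303.6 = 1.538; β = √(1 − 1/γ²) = √0.5775.

β = 0.760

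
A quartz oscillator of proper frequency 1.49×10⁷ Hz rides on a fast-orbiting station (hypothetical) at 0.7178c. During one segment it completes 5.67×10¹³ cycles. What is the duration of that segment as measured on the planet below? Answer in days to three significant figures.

Δt = 63.3 days

γ = 1/√(1 − 0.7178²) = 1/√0.4848 = 1.436
Proper time for N cycles: τ = N/f = 5.67×10¹³/(1.49×10⁷) = 3.805×10⁶ s = 44.04 days.
Lab-frame duration Δt = γτ = 1.436 × 44.04 = 63.26 days.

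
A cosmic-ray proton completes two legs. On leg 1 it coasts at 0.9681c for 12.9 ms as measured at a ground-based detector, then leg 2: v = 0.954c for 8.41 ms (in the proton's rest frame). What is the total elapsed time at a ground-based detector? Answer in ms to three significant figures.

Leg 1: 12.9 ms is already measured at a ground-based detector.
Leg 2: γ = 1/√(1 − 0.954²) = 1/√0.08988 = 3.335; Δt_2 = 3.335 × 8.41 = 28.05 ms.
Total: 12.90 + 28.05 ms.

Δt = 41.0 ms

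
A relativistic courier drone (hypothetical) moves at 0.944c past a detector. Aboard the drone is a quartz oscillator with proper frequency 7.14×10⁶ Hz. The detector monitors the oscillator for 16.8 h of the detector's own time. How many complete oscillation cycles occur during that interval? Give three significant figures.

γ = 1/√(1 − 0.944²) = 1/√0.1089 = 3.031
During 16.8 h of lab time, the oscillator's proper time advances by τ = Δt/γ = 16.8/3.031 = 5.543 h = 1.996×10⁴ s.
N = f × τ = 7.14×10⁶ × 1.996×10⁴ = 1.425×10¹¹.

N = 1.42×10¹¹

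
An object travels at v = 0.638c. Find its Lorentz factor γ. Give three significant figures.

γ = 1.30

γ = 1/√(1 − 0.638²) = 1/√0.5930 = 1.299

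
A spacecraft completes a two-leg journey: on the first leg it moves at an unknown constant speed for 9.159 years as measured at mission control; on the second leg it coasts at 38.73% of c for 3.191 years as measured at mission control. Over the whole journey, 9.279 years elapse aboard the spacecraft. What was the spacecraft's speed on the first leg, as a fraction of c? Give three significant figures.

β = 0.722

Leg 1: speed unknown; τ_1 = 9.159/γ_1.
Leg 2: β = 0.3873; γ = 1/√(1 − 0.3873²) = 1/√0.8500 = 1.085; τ_2 = 3.191/1.085 = 2.942 years.
Total proper time: τ_1 + 2.942 = 9.279, so τ_1 = 9.279 − 2.942 = 6.337 years.
γ_1 = 9.159/6.337 = 1.445; β = √(1 − 1/γ²) = √0.5213.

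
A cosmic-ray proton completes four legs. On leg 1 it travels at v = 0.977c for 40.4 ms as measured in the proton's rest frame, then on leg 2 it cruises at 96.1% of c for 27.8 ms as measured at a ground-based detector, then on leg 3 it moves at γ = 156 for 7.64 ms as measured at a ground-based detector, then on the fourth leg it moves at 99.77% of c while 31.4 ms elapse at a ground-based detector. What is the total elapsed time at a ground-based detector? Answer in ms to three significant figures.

Δt = 256 ms

Leg 1: γ = 1/√(1 − 0.977²) = 1/√0.04547 = 4.690; Δt_1 = 4.690 × 40.4 = 189.5 ms.
Leg 2: 27.8 ms is already measured at a ground-based detector.
Leg 3: 7.64 ms is already measured at a ground-based detector.
Leg 4: 31.4 ms is already measured at a ground-based detector.
Total: 189.5 + 27.80 + 7.640 + 31.40 ms.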